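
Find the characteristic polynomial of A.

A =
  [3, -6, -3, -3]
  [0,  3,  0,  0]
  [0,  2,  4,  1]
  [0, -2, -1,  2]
x^4 - 12*x^3 + 54*x^2 - 108*x + 81

Expanding det(x·I − A) (e.g. by cofactor expansion or by noting that A is similar to its Jordan form J, which has the same characteristic polynomial as A) gives
  χ_A(x) = x^4 - 12*x^3 + 54*x^2 - 108*x + 81
which factors as (x - 3)^4. The eigenvalues (with algebraic multiplicities) are λ = 3 with multiplicity 4.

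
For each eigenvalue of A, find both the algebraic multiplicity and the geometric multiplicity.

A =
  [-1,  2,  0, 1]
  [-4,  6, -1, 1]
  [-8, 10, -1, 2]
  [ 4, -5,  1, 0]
λ = 1: alg = 4, geom = 2

Step 1 — factor the characteristic polynomial to read off the algebraic multiplicities:
  χ_A(x) = (x - 1)^4

Step 2 — compute geometric multiplicities via the rank-nullity identity g(λ) = n − rank(A − λI):
  rank(A − (1)·I) = 2, so dim ker(A − (1)·I) = n − 2 = 2

Summary:
  λ = 1: algebraic multiplicity = 4, geometric multiplicity = 2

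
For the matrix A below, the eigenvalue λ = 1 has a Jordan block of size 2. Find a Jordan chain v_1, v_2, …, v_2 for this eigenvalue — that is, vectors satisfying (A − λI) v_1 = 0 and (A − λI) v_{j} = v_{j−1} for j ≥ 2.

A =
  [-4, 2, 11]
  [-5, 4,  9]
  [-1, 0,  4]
A Jordan chain for λ = 1 of length 2:
v_1 = (-3, -2, -1)ᵀ
v_2 = (1, 1, 0)ᵀ

Let N = A − (1)·I. We want v_2 with N^2 v_2 = 0 but N^1 v_2 ≠ 0; then v_{j-1} := N · v_j for j = 2, …, 2.

Pick v_2 = (1, 1, 0)ᵀ.
Then v_1 = N · v_2 = (-3, -2, -1)ᵀ.

Sanity check: (A − (1)·I) v_1 = (0, 0, 0)ᵀ = 0. ✓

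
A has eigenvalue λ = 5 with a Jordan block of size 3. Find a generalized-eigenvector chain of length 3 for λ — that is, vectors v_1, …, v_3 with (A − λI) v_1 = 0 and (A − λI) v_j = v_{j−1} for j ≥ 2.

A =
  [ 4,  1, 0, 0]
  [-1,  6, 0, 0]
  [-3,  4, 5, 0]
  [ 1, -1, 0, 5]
A Jordan chain for λ = 5 of length 3:
v_1 = (0, 0, -1, 0)ᵀ
v_2 = (-1, -1, -3, 1)ᵀ
v_3 = (1, 0, 0, 0)ᵀ

Let N = A − (5)·I. We want v_3 with N^3 v_3 = 0 but N^2 v_3 ≠ 0; then v_{j-1} := N · v_j for j = 3, …, 2.

Pick v_3 = (1, 0, 0, 0)ᵀ.
Then v_2 = N · v_3 = (-1, -1, -3, 1)ᵀ.
Then v_1 = N · v_2 = (0, 0, -1, 0)ᵀ.

Sanity check: (A − (5)·I) v_1 = (0, 0, 0, 0)ᵀ = 0. ✓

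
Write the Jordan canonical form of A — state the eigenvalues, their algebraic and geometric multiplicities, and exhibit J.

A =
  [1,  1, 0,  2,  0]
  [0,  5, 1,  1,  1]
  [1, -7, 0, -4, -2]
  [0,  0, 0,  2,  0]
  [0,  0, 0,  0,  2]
J_3(2) ⊕ J_1(2) ⊕ J_1(2)

The characteristic polynomial is
  det(x·I − A) = x^5 - 10*x^4 + 40*x^3 - 80*x^2 + 80*x - 32 = (x - 2)^5

Eigenvalues and multiplicities (the geometric multiplicity of λ is n − rank(A − λI), which equals the number of Jordan blocks for λ):
  λ = 2: algebraic multiplicity = 5, geometric multiplicity = 3

Determining the block sizes for each eigenvalue:
  λ = 2: with am = 5 and gm = 3, the partition is not yet determined (e.g. several partitions of 5 into 3 parts exist). Let N = A − (2)·I. Computing rank(N^1) = 2, rank(N^2) = 1, rank(N^3) = 0; the number of blocks of size ≥ j is rank(N^{j−1}) − rank(N^j), giving [3, 1, 1]. So we have 1 block(s) of size 3, 2 block(s) of size 1 → block sizes [3, 1, 1]

Assembling the blocks gives a Jordan form
J =
  [2, 1, 0, 0, 0]
  [0, 2, 1, 0, 0]
  [0, 0, 2, 0, 0]
  [0, 0, 0, 2, 0]
  [0, 0, 0, 0, 2]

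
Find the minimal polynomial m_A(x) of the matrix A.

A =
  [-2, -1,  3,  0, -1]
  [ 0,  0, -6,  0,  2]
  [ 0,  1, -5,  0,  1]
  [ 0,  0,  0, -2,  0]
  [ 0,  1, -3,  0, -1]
x^2 + 4*x + 4

The characteristic polynomial is χ_A(x) = (x + 2)^5, so the eigenvalues are known. The minimal polynomial is
  m_A(x) = Π_λ (x − λ)^{k_λ}
where k_λ is the size of the *largest* Jordan block for λ (equivalently, the smallest k with (A − λI)^k v = 0 for every generalised eigenvector v of λ).

  λ = -2: largest Jordan block has size 2, contributing (x + 2)^2

So m_A(x) = (x + 2)^2 = x^2 + 4*x + 4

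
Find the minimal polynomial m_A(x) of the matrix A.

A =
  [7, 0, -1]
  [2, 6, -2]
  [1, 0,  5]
x^2 - 12*x + 36

The characteristic polynomial is χ_A(x) = (x - 6)^3, so the eigenvalues are known. The minimal polynomial is
  m_A(x) = Π_λ (x − λ)^{k_λ}
where k_λ is the size of the *largest* Jordan block for λ (equivalently, the smallest k with (A − λI)^k v = 0 for every generalised eigenvector v of λ).

  λ = 6: largest Jordan block has size 2, contributing (x − 6)^2

So m_A(x) = (x - 6)^2 = x^2 - 12*x + 36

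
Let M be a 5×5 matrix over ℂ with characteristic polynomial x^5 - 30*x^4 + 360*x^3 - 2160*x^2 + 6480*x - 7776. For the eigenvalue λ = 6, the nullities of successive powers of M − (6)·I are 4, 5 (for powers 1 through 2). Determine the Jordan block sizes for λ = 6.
Block sizes for λ = 6: [2, 1, 1, 1]

From the dimensions of kernels of powers, the number of Jordan blocks of size at least j is d_j − d_{j−1} where d_j = dim ker(N^j) (with d_0 = 0). Computing the differences gives [4, 1].
The number of blocks of size exactly k is (#blocks of size ≥ k) − (#blocks of size ≥ k + 1), so the partition is: 3 block(s) of size 1, 1 block(s) of size 2.
In nonincreasing order the block sizes are [2, 1, 1, 1].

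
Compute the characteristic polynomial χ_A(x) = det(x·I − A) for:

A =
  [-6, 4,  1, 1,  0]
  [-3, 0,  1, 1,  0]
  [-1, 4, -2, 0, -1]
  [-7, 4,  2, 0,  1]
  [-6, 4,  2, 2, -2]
x^5 + 10*x^4 + 40*x^3 + 80*x^2 + 80*x + 32

Expanding det(x·I − A) (e.g. by cofactor expansion or by noting that A is similar to its Jordan form J, which has the same characteristic polynomial as A) gives
  χ_A(x) = x^5 + 10*x^4 + 40*x^3 + 80*x^2 + 80*x + 32
which factors as (x + 2)^5. The eigenvalues (with algebraic multiplicities) are λ = -2 with multiplicity 5.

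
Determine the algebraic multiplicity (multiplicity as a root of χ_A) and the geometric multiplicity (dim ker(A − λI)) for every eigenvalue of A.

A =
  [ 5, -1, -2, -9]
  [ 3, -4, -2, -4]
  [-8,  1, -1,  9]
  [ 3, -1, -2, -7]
λ = -3: alg = 3, geom = 2; λ = 2: alg = 1, geom = 1

Step 1 — factor the characteristic polynomial to read off the algebraic multiplicities:
  χ_A(x) = (x - 2)*(x + 3)^3

Step 2 — compute geometric multiplicities via the rank-nullity identity g(λ) = n − rank(A − λI):
  rank(A − (-3)·I) = 2, so dim ker(A − (-3)·I) = n − 2 = 2
  rank(A − (2)·I) = 3, so dim ker(A − (2)·I) = n − 3 = 1

Summary:
  λ = -3: algebraic multiplicity = 3, geometric multiplicity = 2
  λ = 2: algebraic multiplicity = 1, geometric multiplicity = 1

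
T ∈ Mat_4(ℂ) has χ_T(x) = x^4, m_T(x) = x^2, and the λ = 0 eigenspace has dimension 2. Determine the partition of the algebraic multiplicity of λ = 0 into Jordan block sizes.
Block sizes for λ = 0: [2, 2]

Step 1 — from the characteristic polynomial, algebraic multiplicity of λ = 0 is 4. From dim ker(T − (0)·I) = 2, there are exactly 2 Jordan blocks for λ = 0.
Step 2 — from the minimal polynomial, the factor (x − 0)^2 tells us the largest block for λ = 0 has size 2.
Step 3 — with total size 4, 2 blocks, and largest block 2, the block sizes (in nonincreasing order) are [2, 2].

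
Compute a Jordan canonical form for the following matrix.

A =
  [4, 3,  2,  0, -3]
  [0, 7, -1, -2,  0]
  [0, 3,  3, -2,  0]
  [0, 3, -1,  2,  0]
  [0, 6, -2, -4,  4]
J_3(4) ⊕ J_1(4) ⊕ J_1(4)

The characteristic polynomial is
  det(x·I − A) = x^5 - 20*x^4 + 160*x^3 - 640*x^2 + 1280*x - 1024 = (x - 4)^5

Eigenvalues and multiplicities (the geometric multiplicity of λ is n − rank(A − λI), which equals the number of Jordan blocks for λ):
  λ = 4: algebraic multiplicity = 5, geometric multiplicity = 3

Determining the block sizes for each eigenvalue:
  λ = 4: with am = 5 and gm = 3, the partition is not yet determined (e.g. several partitions of 5 into 3 parts exist). Let N = A − (4)·I. Computing rank(N^1) = 2, rank(N^2) = 1, rank(N^3) = 0; the number of blocks of size ≥ j is rank(N^{j−1}) − rank(N^j), giving [3, 1, 1]. So we have 1 block(s) of size 3, 2 block(s) of size 1 → block sizes [3, 1, 1]

Assembling the blocks gives a Jordan form
J =
  [4, 1, 0, 0, 0]
  [0, 4, 1, 0, 0]
  [0, 0, 4, 0, 0]
  [0, 0, 0, 4, 0]
  [0, 0, 0, 0, 4]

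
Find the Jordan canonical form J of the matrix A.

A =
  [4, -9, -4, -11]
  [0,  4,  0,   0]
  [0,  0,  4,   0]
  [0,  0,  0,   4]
J_2(4) ⊕ J_1(4) ⊕ J_1(4)

The characteristic polynomial is
  det(x·I − A) = x^4 - 16*x^3 + 96*x^2 - 256*x + 256 = (x - 4)^4

Eigenvalues and multiplicities (the geometric multiplicity of λ is n − rank(A − λI), which equals the number of Jordan blocks for λ):
  λ = 4: algebraic multiplicity = 4, geometric multiplicity = 3

Determining the block sizes for each eigenvalue:
  λ = 4: 3 blocks summing to 4 forces exactly one block of size 2 and the rest size 1 → block sizes [2, 1, 1]

Assembling the blocks gives a Jordan form
J =
  [4, 1, 0, 0]
  [0, 4, 0, 0]
  [0, 0, 4, 0]
  [0, 0, 0, 4]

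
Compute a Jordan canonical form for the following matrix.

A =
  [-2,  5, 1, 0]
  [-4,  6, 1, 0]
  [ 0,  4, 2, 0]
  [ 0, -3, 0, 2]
J_3(2) ⊕ J_1(2)

The characteristic polynomial is
  det(x·I − A) = x^4 - 8*x^3 + 24*x^2 - 32*x + 16 = (x - 2)^4

Eigenvalues and multiplicities (the geometric multiplicity of λ is n − rank(A − λI), which equals the number of Jordan blocks for λ):
  λ = 2: algebraic multiplicity = 4, geometric multiplicity = 2

Determining the block sizes for each eigenvalue:
  λ = 2: with am = 4 and gm = 2, the partition is not yet determined (e.g. several partitions of 4 into 2 parts exist). Let N = A − (2)·I. Computing rank(N^1) = 2, rank(N^2) = 1, rank(N^3) = 0; the number of blocks of size ≥ j is rank(N^{j−1}) − rank(N^j), giving [2, 1, 1]. So we have 1 block(s) of size 3, 1 block(s) of size 1 → block sizes [3, 1]

Assembling the blocks gives a Jordan form
J =
  [2, 1, 0, 0]
  [0, 2, 1, 0]
  [0, 0, 2, 0]
  [0, 0, 0, 2]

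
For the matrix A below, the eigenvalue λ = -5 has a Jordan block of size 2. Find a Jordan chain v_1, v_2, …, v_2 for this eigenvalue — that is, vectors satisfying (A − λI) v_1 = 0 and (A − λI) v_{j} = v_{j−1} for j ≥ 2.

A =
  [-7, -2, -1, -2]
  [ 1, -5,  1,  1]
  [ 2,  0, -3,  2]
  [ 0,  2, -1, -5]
A Jordan chain for λ = -5 of length 2:
v_1 = (-2, 1, 2, 0)ᵀ
v_2 = (1, 0, 0, 0)ᵀ

Let N = A − (-5)·I. We want v_2 with N^2 v_2 = 0 but N^1 v_2 ≠ 0; then v_{j-1} := N · v_j for j = 2, …, 2.

Pick v_2 = (1, 0, 0, 0)ᵀ.
Then v_1 = N · v_2 = (-2, 1, 2, 0)ᵀ.

Sanity check: (A − (-5)·I) v_1 = (0, 0, 0, 0)ᵀ = 0. ✓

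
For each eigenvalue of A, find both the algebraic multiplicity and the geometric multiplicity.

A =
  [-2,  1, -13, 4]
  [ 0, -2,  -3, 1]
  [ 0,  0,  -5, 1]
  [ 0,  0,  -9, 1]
λ = -2: alg = 4, geom = 2

Step 1 — factor the characteristic polynomial to read off the algebraic multiplicities:
  χ_A(x) = (x + 2)^4

Step 2 — compute geometric multiplicities via the rank-nullity identity g(λ) = n − rank(A − λI):
  rank(A − (-2)·I) = 2, so dim ker(A − (-2)·I) = n − 2 = 2

Summary:
  λ = -2: algebraic multiplicity = 4, geometric multiplicity = 2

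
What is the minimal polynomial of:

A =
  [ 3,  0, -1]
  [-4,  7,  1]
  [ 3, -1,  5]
x^3 - 15*x^2 + 75*x - 125

The characteristic polynomial is χ_A(x) = (x - 5)^3, so the eigenvalues are known. The minimal polynomial is
  m_A(x) = Π_λ (x − λ)^{k_λ}
where k_λ is the size of the *largest* Jordan block for λ (equivalently, the smallest k with (A − λI)^k v = 0 for every generalised eigenvector v of λ).

  λ = 5: largest Jordan block has size 3, contributing (x − 5)^3

So m_A(x) = (x - 5)^3 = x^3 - 15*x^2 + 75*x - 125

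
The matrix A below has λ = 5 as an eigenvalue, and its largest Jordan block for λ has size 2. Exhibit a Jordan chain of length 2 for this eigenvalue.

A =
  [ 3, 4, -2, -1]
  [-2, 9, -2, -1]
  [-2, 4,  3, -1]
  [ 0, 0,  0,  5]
A Jordan chain for λ = 5 of length 2:
v_1 = (-2, -2, -2, 0)ᵀ
v_2 = (1, 0, 0, 0)ᵀ

Let N = A − (5)·I. We want v_2 with N^2 v_2 = 0 but N^1 v_2 ≠ 0; then v_{j-1} := N · v_j for j = 2, …, 2.

Pick v_2 = (1, 0, 0, 0)ᵀ.
Then v_1 = N · v_2 = (-2, -2, -2, 0)ᵀ.

Sanity check: (A − (5)·I) v_1 = (0, 0, 0, 0)ᵀ = 0. ✓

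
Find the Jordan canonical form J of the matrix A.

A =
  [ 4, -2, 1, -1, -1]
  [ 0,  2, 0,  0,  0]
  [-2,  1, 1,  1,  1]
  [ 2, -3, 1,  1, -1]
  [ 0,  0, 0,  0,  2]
J_2(2) ⊕ J_2(2) ⊕ J_1(2)

The characteristic polynomial is
  det(x·I − A) = x^5 - 10*x^4 + 40*x^3 - 80*x^2 + 80*x - 32 = (x - 2)^5

Eigenvalues and multiplicities (the geometric multiplicity of λ is n − rank(A − λI), which equals the number of Jordan blocks for λ):
  λ = 2: algebraic multiplicity = 5, geometric multiplicity = 3

Determining the block sizes for each eigenvalue:
  λ = 2: with am = 5 and gm = 3, the partition is not yet determined (e.g. several partitions of 5 into 3 parts exist). Let N = A − (2)·I. Computing rank(N^1) = 2, rank(N^2) = 0; the number of blocks of size ≥ j is rank(N^{j−1}) − rank(N^j), giving [3, 2]. So we have 2 block(s) of size 2, 1 block(s) of size 1 → block sizes [2, 2, 1]

Assembling the blocks gives a Jordan form
J =
  [2, 1, 0, 0, 0]
  [0, 2, 0, 0, 0]
  [0, 0, 2, 1, 0]
  [0, 0, 0, 2, 0]
  [0, 0, 0, 0, 2]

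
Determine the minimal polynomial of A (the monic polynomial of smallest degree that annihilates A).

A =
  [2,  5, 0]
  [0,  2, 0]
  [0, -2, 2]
x^2 - 4*x + 4

The characteristic polynomial is χ_A(x) = (x - 2)^3, so the eigenvalues are known. The minimal polynomial is
  m_A(x) = Π_λ (x − λ)^{k_λ}
where k_λ is the size of the *largest* Jordan block for λ (equivalently, the smallest k with (A − λI)^k v = 0 for every generalised eigenvector v of λ).

  λ = 2: largest Jordan block has size 2, contributing (x − 2)^2

So m_A(x) = (x - 2)^2 = x^2 - 4*x + 4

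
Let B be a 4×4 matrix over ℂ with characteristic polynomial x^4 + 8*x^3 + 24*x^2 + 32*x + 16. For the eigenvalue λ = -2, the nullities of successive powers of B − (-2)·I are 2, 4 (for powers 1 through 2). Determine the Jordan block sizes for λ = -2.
Block sizes for λ = -2: [2, 2]

From the dimensions of kernels of powers, the number of Jordan blocks of size at least j is d_j − d_{j−1} where d_j = dim ker(N^j) (with d_0 = 0). Computing the differences gives [2, 2].
The number of blocks of size exactly k is (#blocks of size ≥ k) − (#blocks of size ≥ k + 1), so the partition is: 2 block(s) of size 2.
In nonincreasing order the block sizes are [2, 2].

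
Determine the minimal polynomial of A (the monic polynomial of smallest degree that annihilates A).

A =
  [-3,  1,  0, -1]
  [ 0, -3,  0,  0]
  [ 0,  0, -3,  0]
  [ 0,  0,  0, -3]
x^2 + 6*x + 9

The characteristic polynomial is χ_A(x) = (x + 3)^4, so the eigenvalues are known. The minimal polynomial is
  m_A(x) = Π_λ (x − λ)^{k_λ}
where k_λ is the size of the *largest* Jordan block for λ (equivalently, the smallest k with (A − λI)^k v = 0 for every generalised eigenvector v of λ).

  λ = -3: largest Jordan block has size 2, contributing (x + 3)^2

So m_A(x) = (x + 3)^2 = x^2 + 6*x + 9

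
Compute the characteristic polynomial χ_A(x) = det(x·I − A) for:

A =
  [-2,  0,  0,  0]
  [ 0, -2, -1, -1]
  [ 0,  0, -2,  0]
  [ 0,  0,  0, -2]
x^4 + 8*x^3 + 24*x^2 + 32*x + 16

Expanding det(x·I − A) (e.g. by cofactor expansion or by noting that A is similar to its Jordan form J, which has the same characteristic polynomial as A) gives
  χ_A(x) = x^4 + 8*x^3 + 24*x^2 + 32*x + 16
which factors as (x + 2)^4. The eigenvalues (with algebraic multiplicities) are λ = -2 with multiplicity 4.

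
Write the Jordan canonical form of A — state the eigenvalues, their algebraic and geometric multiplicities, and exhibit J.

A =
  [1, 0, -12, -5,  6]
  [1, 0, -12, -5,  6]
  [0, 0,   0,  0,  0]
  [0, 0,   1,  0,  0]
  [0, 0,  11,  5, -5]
J_1(-5) ⊕ J_2(0) ⊕ J_1(0) ⊕ J_1(1)

The characteristic polynomial is
  det(x·I − A) = x^5 + 4*x^4 - 5*x^3 = x^3*(x - 1)*(x + 5)

Eigenvalues and multiplicities (the geometric multiplicity of λ is n − rank(A − λI), which equals the number of Jordan blocks for λ):
  λ = -5: algebraic multiplicity = 1, geometric multiplicity = 1
  λ = 0: algebraic multiplicity = 3, geometric multiplicity = 2
  λ = 1: algebraic multiplicity = 1, geometric multiplicity = 1

Determining the block sizes for each eigenvalue:
  λ = -5: one block (gm = 1), so the single block has size am = 1 → block sizes [1]
  λ = 0: 2 blocks summing to 3 forces exactly one block of size 2 and the rest size 1 → block sizes [2, 1]
  λ = 1: one block (gm = 1), so the single block has size am = 1 → block sizes [1]

Assembling the blocks gives a Jordan form
J =
  [-5, 0, 0, 0, 0]
  [ 0, 0, 1, 0, 0]
  [ 0, 0, 0, 0, 0]
  [ 0, 0, 0, 0, 0]
  [ 0, 0, 0, 0, 1]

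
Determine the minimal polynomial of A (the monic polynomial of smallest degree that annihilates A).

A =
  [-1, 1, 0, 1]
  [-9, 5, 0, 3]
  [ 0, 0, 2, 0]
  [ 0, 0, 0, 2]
x^2 - 4*x + 4

The characteristic polynomial is χ_A(x) = (x - 2)^4, so the eigenvalues are known. The minimal polynomial is
  m_A(x) = Π_λ (x − λ)^{k_λ}
where k_λ is the size of the *largest* Jordan block for λ (equivalently, the smallest k with (A − λI)^k v = 0 for every generalised eigenvector v of λ).

  λ = 2: largest Jordan block has size 2, contributing (x − 2)^2

So m_A(x) = (x - 2)^2 = x^2 - 4*x + 4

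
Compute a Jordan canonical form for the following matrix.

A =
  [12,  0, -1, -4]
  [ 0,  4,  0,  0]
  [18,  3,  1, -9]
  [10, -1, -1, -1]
J_3(4) ⊕ J_1(4)

The characteristic polynomial is
  det(x·I − A) = x^4 - 16*x^3 + 96*x^2 - 256*x + 256 = (x - 4)^4

Eigenvalues and multiplicities (the geometric multiplicity of λ is n − rank(A − λI), which equals the number of Jordan blocks for λ):
  λ = 4: algebraic multiplicity = 4, geometric multiplicity = 2

Determining the block sizes for each eigenvalue:
  λ = 4: with am = 4 and gm = 2, the partition is not yet determined (e.g. several partitions of 4 into 2 parts exist). Let N = A − (4)·I. Computing rank(N^1) = 2, rank(N^2) = 1, rank(N^3) = 0; the number of blocks of size ≥ j is rank(N^{j−1}) − rank(N^j), giving [2, 1, 1]. So we have 1 block(s) of size 3, 1 block(s) of size 1 → block sizes [3, 1]

Assembling the blocks gives a Jordan form
J =
  [4, 1, 0, 0]
  [0, 4, 1, 0]
  [0, 0, 4, 0]
  [0, 0, 0, 4]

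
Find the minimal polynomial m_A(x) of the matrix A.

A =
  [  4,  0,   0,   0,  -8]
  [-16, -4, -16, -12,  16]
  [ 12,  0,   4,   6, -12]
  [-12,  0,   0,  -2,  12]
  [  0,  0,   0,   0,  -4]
x^3 + 2*x^2 - 16*x - 32

The characteristic polynomial is χ_A(x) = (x - 4)^2*(x + 2)*(x + 4)^2, so the eigenvalues are known. The minimal polynomial is
  m_A(x) = Π_λ (x − λ)^{k_λ}
where k_λ is the size of the *largest* Jordan block for λ (equivalently, the smallest k with (A − λI)^k v = 0 for every generalised eigenvector v of λ).

  λ = -4: largest Jordan block has size 1, contributing (x + 4)
  λ = -2: largest Jordan block has size 1, contributing (x + 2)
  λ = 4: largest Jordan block has size 1, contributing (x − 4)

So m_A(x) = (x - 4)*(x + 2)*(x + 4) = x^3 + 2*x^2 - 16*x - 32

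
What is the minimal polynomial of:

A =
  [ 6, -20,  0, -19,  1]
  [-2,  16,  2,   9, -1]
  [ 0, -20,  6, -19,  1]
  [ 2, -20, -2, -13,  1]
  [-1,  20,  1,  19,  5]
x^4 - 14*x^3 + 36*x^2 + 216*x - 864

The characteristic polynomial is χ_A(x) = (x - 6)^4*(x + 4), so the eigenvalues are known. The minimal polynomial is
  m_A(x) = Π_λ (x − λ)^{k_λ}
where k_λ is the size of the *largest* Jordan block for λ (equivalently, the smallest k with (A − λI)^k v = 0 for every generalised eigenvector v of λ).

  λ = -4: largest Jordan block has size 1, contributing (x + 4)
  λ = 6: largest Jordan block has size 3, contributing (x − 6)^3

So m_A(x) = (x - 6)^3*(x + 4) = x^4 - 14*x^3 + 36*x^2 + 216*x - 864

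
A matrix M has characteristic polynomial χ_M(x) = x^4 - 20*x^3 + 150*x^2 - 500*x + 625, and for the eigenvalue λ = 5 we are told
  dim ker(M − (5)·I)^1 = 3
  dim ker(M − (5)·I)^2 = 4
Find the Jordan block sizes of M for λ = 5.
Block sizes for λ = 5: [2, 1, 1]

From the dimensions of kernels of powers, the number of Jordan blocks of size at least j is d_j − d_{j−1} where d_j = dim ker(N^j) (with d_0 = 0). Computing the differences gives [3, 1].
The number of blocks of size exactly k is (#blocks of size ≥ k) − (#blocks of size ≥ k + 1), so the partition is: 2 block(s) of size 1, 1 block(s) of size 2.
In nonincreasing order the block sizes are [2, 1, 1].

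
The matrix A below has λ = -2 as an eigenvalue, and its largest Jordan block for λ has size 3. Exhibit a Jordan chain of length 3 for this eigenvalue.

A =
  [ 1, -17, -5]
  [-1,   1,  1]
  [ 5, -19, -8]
A Jordan chain for λ = -2 of length 3:
v_1 = (1, -1, 4)ᵀ
v_2 = (3, -1, 5)ᵀ
v_3 = (1, 0, 0)ᵀ

Let N = A − (-2)·I. We want v_3 with N^3 v_3 = 0 but N^2 v_3 ≠ 0; then v_{j-1} := N · v_j for j = 3, …, 2.

Pick v_3 = (1, 0, 0)ᵀ.
Then v_2 = N · v_3 = (3, -1, 5)ᵀ.
Then v_1 = N · v_2 = (1, -1, 4)ᵀ.

Sanity check: (A − (-2)·I) v_1 = (0, 0, 0)ᵀ = 0. ✓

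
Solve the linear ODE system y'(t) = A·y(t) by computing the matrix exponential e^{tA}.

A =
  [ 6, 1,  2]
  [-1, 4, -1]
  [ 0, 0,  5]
e^{tA} =
  [t*exp(5*t) + exp(5*t), t*exp(5*t), t^2*exp(5*t)/2 + 2*t*exp(5*t)]
  [-t*exp(5*t), -t*exp(5*t) + exp(5*t), -t^2*exp(5*t)/2 - t*exp(5*t)]
  [0, 0, exp(5*t)]

Strategy: write A = P · J · P⁻¹ where J is a Jordan canonical form, so e^{tA} = P · e^{tJ} · P⁻¹, and e^{tJ} can be computed block-by-block.

A has Jordan form
J =
  [5, 1, 0]
  [0, 5, 1]
  [0, 0, 5]
(up to reordering of blocks).

Per-block formulas:
  For a 3×3 Jordan block J_3(5): exp(t · J_3(5)) = e^(5t)·(I + t·N + (t^2/2)·N^2), where N is the 3×3 nilpotent shift.

After assembling e^{tJ} and conjugating by P, we get:

e^{tA} =
  [t*exp(5*t) + exp(5*t), t*exp(5*t), t^2*exp(5*t)/2 + 2*t*exp(5*t)]
  [-t*exp(5*t), -t*exp(5*t) + exp(5*t), -t^2*exp(5*t)/2 - t*exp(5*t)]
  [0, 0, exp(5*t)]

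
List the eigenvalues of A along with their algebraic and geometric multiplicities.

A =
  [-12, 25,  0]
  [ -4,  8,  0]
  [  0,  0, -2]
λ = -2: alg = 3, geom = 2

Step 1 — factor the characteristic polynomial to read off the algebraic multiplicities:
  χ_A(x) = (x + 2)^3

Step 2 — compute geometric multiplicities via the rank-nullity identity g(λ) = n − rank(A − λI):
  rank(A − (-2)·I) = 1, so dim ker(A − (-2)·I) = n − 1 = 2

Summary:
  λ = -2: algebraic multiplicity = 3, geometric multiplicity = 2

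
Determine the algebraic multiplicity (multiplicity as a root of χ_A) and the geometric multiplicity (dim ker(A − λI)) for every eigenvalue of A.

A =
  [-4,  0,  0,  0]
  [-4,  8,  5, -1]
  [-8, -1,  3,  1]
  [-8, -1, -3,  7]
λ = -4: alg = 1, geom = 1; λ = 6: alg = 3, geom = 1

Step 1 — factor the characteristic polynomial to read off the algebraic multiplicities:
  χ_A(x) = (x - 6)^3*(x + 4)

Step 2 — compute geometric multiplicities via the rank-nullity identity g(λ) = n − rank(A − λI):
  rank(A − (-4)·I) = 3, so dim ker(A − (-4)·I) = n − 3 = 1
  rank(A − (6)·I) = 3, so dim ker(A − (6)·I) = n − 3 = 1

Summary:
  λ = -4: algebraic multiplicity = 1, geometric multiplicity = 1
  λ = 6: algebraic multiplicity = 3, geometric multiplicity = 1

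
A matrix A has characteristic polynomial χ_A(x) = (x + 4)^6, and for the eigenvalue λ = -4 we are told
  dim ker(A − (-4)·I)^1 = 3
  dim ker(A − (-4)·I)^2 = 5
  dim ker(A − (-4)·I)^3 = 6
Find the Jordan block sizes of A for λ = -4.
Block sizes for λ = -4: [3, 2, 1]

From the dimensions of kernels of powers, the number of Jordan blocks of size at least j is d_j − d_{j−1} where d_j = dim ker(N^j) (with d_0 = 0). Computing the differences gives [3, 2, 1].
The number of blocks of size exactly k is (#blocks of size ≥ k) − (#blocks of size ≥ k + 1), so the partition is: 1 block(s) of size 1, 1 block(s) of size 2, 1 block(s) of size 3.
In nonincreasing order the block sizes are [3, 2, 1].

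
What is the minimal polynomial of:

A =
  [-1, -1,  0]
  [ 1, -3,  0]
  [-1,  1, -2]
x^2 + 4*x + 4

The characteristic polynomial is χ_A(x) = (x + 2)^3, so the eigenvalues are known. The minimal polynomial is
  m_A(x) = Π_λ (x − λ)^{k_λ}
where k_λ is the size of the *largest* Jordan block for λ (equivalently, the smallest k with (A − λI)^k v = 0 for every generalised eigenvector v of λ).

  λ = -2: largest Jordan block has size 2, contributing (x + 2)^2

So m_A(x) = (x + 2)^2 = x^2 + 4*x + 4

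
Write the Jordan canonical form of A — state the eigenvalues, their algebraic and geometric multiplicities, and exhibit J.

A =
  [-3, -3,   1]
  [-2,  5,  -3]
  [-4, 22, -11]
J_3(-3)

The characteristic polynomial is
  det(x·I − A) = x^3 + 9*x^2 + 27*x + 27 = (x + 3)^3

Eigenvalues and multiplicities (the geometric multiplicity of λ is n − rank(A − λI), which equals the number of Jordan blocks for λ):
  λ = -3: algebraic multiplicity = 3, geometric multiplicity = 1

Determining the block sizes for each eigenvalue:
  λ = -3: one block (gm = 1), so the single block has size am = 3 → block sizes [3]

Assembling the blocks gives a Jordan form
J =
  [-3,  1,  0]
  [ 0, -3,  1]
  [ 0,  0, -3]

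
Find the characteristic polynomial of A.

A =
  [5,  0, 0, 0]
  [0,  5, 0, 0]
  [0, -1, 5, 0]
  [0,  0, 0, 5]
x^4 - 20*x^3 + 150*x^2 - 500*x + 625

Expanding det(x·I − A) (e.g. by cofactor expansion or by noting that A is similar to its Jordan form J, which has the same characteristic polynomial as A) gives
  χ_A(x) = x^4 - 20*x^3 + 150*x^2 - 500*x + 625
which factors as (x - 5)^4. The eigenvalues (with algebraic multiplicities) are λ = 5 with multiplicity 4.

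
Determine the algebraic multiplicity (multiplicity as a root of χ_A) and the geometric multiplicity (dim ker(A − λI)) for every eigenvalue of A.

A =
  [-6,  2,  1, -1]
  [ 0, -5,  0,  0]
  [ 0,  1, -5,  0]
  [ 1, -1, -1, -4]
λ = -5: alg = 4, geom = 2

Step 1 — factor the characteristic polynomial to read off the algebraic multiplicities:
  χ_A(x) = (x + 5)^4

Step 2 — compute geometric multiplicities via the rank-nullity identity g(λ) = n − rank(A − λI):
  rank(A − (-5)·I) = 2, so dim ker(A − (-5)·I) = n − 2 = 2

Summary:
  λ = -5: algebraic multiplicity = 4, geometric multiplicity = 2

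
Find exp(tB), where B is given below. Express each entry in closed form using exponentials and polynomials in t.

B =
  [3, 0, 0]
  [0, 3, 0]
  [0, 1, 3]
e^{tB} =
  [exp(3*t), 0, 0]
  [0, exp(3*t), 0]
  [0, t*exp(3*t), exp(3*t)]

Strategy: write B = P · J · P⁻¹ where J is a Jordan canonical form, so e^{tB} = P · e^{tJ} · P⁻¹, and e^{tJ} can be computed block-by-block.

B has Jordan form
J =
  [3, 1, 0]
  [0, 3, 0]
  [0, 0, 3]
(up to reordering of blocks).

Per-block formulas:
  For a 1×1 block at λ = 3: exp(t · [3]) = [e^(3t)].
  For a 2×2 Jordan block J_2(3): exp(t · J_2(3)) = e^(3t)·(I + t·N), where N is the 2×2 nilpotent shift.

After assembling e^{tJ} and conjugating by P, we get:

e^{tB} =
  [exp(3*t), 0, 0]
  [0, exp(3*t), 0]
  [0, t*exp(3*t), exp(3*t)]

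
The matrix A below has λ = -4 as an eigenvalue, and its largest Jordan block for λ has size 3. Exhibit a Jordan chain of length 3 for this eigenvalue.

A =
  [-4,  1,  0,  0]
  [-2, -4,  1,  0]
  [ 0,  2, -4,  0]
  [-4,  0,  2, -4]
A Jordan chain for λ = -4 of length 3:
v_1 = (-2, 0, -4, 0)ᵀ
v_2 = (0, -2, 0, -4)ᵀ
v_3 = (1, 0, 0, 0)ᵀ

Let N = A − (-4)·I. We want v_3 with N^3 v_3 = 0 but N^2 v_3 ≠ 0; then v_{j-1} := N · v_j for j = 3, …, 2.

Pick v_3 = (1, 0, 0, 0)ᵀ.
Then v_2 = N · v_3 = (0, -2, 0, -4)ᵀ.
Then v_1 = N · v_2 = (-2, 0, -4, 0)ᵀ.

Sanity check: (A − (-4)·I) v_1 = (0, 0, 0, 0)ᵀ = 0. ✓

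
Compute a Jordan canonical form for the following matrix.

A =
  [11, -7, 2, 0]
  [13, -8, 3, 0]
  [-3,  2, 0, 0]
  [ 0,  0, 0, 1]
J_3(1) ⊕ J_1(1)

The characteristic polynomial is
  det(x·I − A) = x^4 - 4*x^3 + 6*x^2 - 4*x + 1 = (x - 1)^4

Eigenvalues and multiplicities (the geometric multiplicity of λ is n − rank(A − λI), which equals the number of Jordan blocks for λ):
  λ = 1: algebraic multiplicity = 4, geometric multiplicity = 2

Determining the block sizes for each eigenvalue:
  λ = 1: with am = 4 and gm = 2, the partition is not yet determined (e.g. several partitions of 4 into 2 parts exist). Let N = A − (1)·I. Computing rank(N^1) = 2, rank(N^2) = 1, rank(N^3) = 0; the number of blocks of size ≥ j is rank(N^{j−1}) − rank(N^j), giving [2, 1, 1]. So we have 1 block(s) of size 3, 1 block(s) of size 1 → block sizes [3, 1]

Assembling the blocks gives a Jordan form
J =
  [1, 1, 0, 0]
  [0, 1, 1, 0]
  [0, 0, 1, 0]
  [0, 0, 0, 1]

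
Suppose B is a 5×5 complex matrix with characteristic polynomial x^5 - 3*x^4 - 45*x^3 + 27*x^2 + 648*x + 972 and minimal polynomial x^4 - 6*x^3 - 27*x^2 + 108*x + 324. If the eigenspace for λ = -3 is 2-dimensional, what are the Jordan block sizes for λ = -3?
Block sizes for λ = -3: [2, 1]

Step 1 — from the characteristic polynomial, algebraic multiplicity of λ = -3 is 3. From dim ker(B − (-3)·I) = 2, there are exactly 2 Jordan blocks for λ = -3.
Step 2 — from the minimal polynomial, the factor (x + 3)^2 tells us the largest block for λ = -3 has size 2.
Step 3 — with total size 3, 2 blocks, and largest block 2, the block sizes (in nonincreasing order) are [2, 1].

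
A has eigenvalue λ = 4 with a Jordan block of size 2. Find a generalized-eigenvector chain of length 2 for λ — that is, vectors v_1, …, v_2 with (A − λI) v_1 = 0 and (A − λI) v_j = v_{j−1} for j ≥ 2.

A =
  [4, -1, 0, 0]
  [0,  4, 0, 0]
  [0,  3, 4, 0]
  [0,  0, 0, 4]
A Jordan chain for λ = 4 of length 2:
v_1 = (-1, 0, 3, 0)ᵀ
v_2 = (0, 1, 0, 0)ᵀ

Let N = A − (4)·I. We want v_2 with N^2 v_2 = 0 but N^1 v_2 ≠ 0; then v_{j-1} := N · v_j for j = 2, …, 2.

Pick v_2 = (0, 1, 0, 0)ᵀ.
Then v_1 = N · v_2 = (-1, 0, 3, 0)ᵀ.

Sanity check: (A − (4)·I) v_1 = (0, 0, 0, 0)ᵀ = 0. ✓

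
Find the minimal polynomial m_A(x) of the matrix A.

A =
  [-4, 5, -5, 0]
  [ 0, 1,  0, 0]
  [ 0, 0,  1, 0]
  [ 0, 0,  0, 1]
x^2 + 3*x - 4

The characteristic polynomial is χ_A(x) = (x - 1)^3*(x + 4), so the eigenvalues are known. The minimal polynomial is
  m_A(x) = Π_λ (x − λ)^{k_λ}
where k_λ is the size of the *largest* Jordan block for λ (equivalently, the smallest k with (A − λI)^k v = 0 for every generalised eigenvector v of λ).

  λ = -4: largest Jordan block has size 1, contributing (x + 4)
  λ = 1: largest Jordan block has size 1, contributing (x − 1)

So m_A(x) = (x - 1)*(x + 4) = x^2 + 3*x - 4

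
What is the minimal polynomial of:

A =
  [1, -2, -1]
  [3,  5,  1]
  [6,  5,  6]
x^3 - 12*x^2 + 48*x - 64

The characteristic polynomial is χ_A(x) = (x - 4)^3, so the eigenvalues are known. The minimal polynomial is
  m_A(x) = Π_λ (x − λ)^{k_λ}
where k_λ is the size of the *largest* Jordan block for λ (equivalently, the smallest k with (A − λI)^k v = 0 for every generalised eigenvector v of λ).

  λ = 4: largest Jordan block has size 3, contributing (x − 4)^3

So m_A(x) = (x - 4)^3 = x^3 - 12*x^2 + 48*x - 64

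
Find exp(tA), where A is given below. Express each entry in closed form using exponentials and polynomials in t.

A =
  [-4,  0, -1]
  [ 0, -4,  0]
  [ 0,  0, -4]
e^{tA} =
  [exp(-4*t), 0, -t*exp(-4*t)]
  [0, exp(-4*t), 0]
  [0, 0, exp(-4*t)]

Strategy: write A = P · J · P⁻¹ where J is a Jordan canonical form, so e^{tA} = P · e^{tJ} · P⁻¹, and e^{tJ} can be computed block-by-block.

A has Jordan form
J =
  [-4,  1,  0]
  [ 0, -4,  0]
  [ 0,  0, -4]
(up to reordering of blocks).

Per-block formulas:
  For a 2×2 Jordan block J_2(-4): exp(t · J_2(-4)) = e^(-4t)·(I + t·N), where N is the 2×2 nilpotent shift.
  For a 1×1 block at λ = -4: exp(t · [-4]) = [e^(-4t)].

After assembling e^{tJ} and conjugating by P, we get:

e^{tA} =
  [exp(-4*t), 0, -t*exp(-4*t)]
  [0, exp(-4*t), 0]
  [0, 0, exp(-4*t)]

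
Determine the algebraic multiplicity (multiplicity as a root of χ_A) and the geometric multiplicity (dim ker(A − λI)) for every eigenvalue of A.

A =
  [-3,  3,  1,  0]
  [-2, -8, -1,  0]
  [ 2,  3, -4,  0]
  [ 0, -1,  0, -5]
λ = -5: alg = 4, geom = 2

Step 1 — factor the characteristic polynomial to read off the algebraic multiplicities:
  χ_A(x) = (x + 5)^4

Step 2 — compute geometric multiplicities via the rank-nullity identity g(λ) = n − rank(A − λI):
  rank(A − (-5)·I) = 2, so dim ker(A − (-5)·I) = n − 2 = 2

Summary:
  λ = -5: algebraic multiplicity = 4, geometric multiplicity = 2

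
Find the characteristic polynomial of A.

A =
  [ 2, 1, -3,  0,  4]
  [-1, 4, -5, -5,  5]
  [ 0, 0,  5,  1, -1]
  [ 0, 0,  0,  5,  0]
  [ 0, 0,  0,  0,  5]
x^5 - 21*x^4 + 174*x^3 - 710*x^2 + 1425*x - 1125

Expanding det(x·I − A) (e.g. by cofactor expansion or by noting that A is similar to its Jordan form J, which has the same characteristic polynomial as A) gives
  χ_A(x) = x^5 - 21*x^4 + 174*x^3 - 710*x^2 + 1425*x - 1125
which factors as (x - 5)^3*(x - 3)^2. The eigenvalues (with algebraic multiplicities) are λ = 3 with multiplicity 2, λ = 5 with multiplicity 3.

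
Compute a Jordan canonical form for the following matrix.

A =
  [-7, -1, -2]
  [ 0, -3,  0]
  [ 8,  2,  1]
J_2(-3) ⊕ J_1(-3)

The characteristic polynomial is
  det(x·I − A) = x^3 + 9*x^2 + 27*x + 27 = (x + 3)^3

Eigenvalues and multiplicities (the geometric multiplicity of λ is n − rank(A − λI), which equals the number of Jordan blocks for λ):
  λ = -3: algebraic multiplicity = 3, geometric multiplicity = 2

Determining the block sizes for each eigenvalue:
  λ = -3: 2 blocks summing to 3 forces exactly one block of size 2 and the rest size 1 → block sizes [2, 1]

Assembling the blocks gives a Jordan form
J =
  [-3,  1,  0]
  [ 0, -3,  0]
  [ 0,  0, -3]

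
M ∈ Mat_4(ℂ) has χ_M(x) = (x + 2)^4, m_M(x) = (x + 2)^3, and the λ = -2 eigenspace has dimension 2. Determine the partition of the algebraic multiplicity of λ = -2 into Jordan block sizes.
Block sizes for λ = -2: [3, 1]

Step 1 — from the characteristic polynomial, algebraic multiplicity of λ = -2 is 4. From dim ker(M − (-2)·I) = 2, there are exactly 2 Jordan blocks for λ = -2.
Step 2 — from the minimal polynomial, the factor (x + 2)^3 tells us the largest block for λ = -2 has size 3.
Step 3 — with total size 4, 2 blocks, and largest block 3, the block sizes (in nonincreasing order) are [3, 1].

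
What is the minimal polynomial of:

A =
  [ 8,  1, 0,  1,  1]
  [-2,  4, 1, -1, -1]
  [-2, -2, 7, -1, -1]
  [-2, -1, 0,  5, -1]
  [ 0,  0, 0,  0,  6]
x^3 - 18*x^2 + 108*x - 216

The characteristic polynomial is χ_A(x) = (x - 6)^5, so the eigenvalues are known. The minimal polynomial is
  m_A(x) = Π_λ (x − λ)^{k_λ}
where k_λ is the size of the *largest* Jordan block for λ (equivalently, the smallest k with (A − λI)^k v = 0 for every generalised eigenvector v of λ).

  λ = 6: largest Jordan block has size 3, contributing (x − 6)^3

So m_A(x) = (x - 6)^3 = x^3 - 18*x^2 + 108*x - 216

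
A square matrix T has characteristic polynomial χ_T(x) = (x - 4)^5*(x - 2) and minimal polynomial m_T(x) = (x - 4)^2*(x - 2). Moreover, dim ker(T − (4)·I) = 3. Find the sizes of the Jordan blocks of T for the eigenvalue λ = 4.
Block sizes for λ = 4: [2, 2, 1]

Step 1 — from the characteristic polynomial, algebraic multiplicity of λ = 4 is 5. From dim ker(T − (4)·I) = 3, there are exactly 3 Jordan blocks for λ = 4.
Step 2 — from the minimal polynomial, the factor (x − 4)^2 tells us the largest block for λ = 4 has size 2.
Step 3 — with total size 5, 3 blocks, and largest block 2, the block sizes (in nonincreasing order) are [2, 2, 1].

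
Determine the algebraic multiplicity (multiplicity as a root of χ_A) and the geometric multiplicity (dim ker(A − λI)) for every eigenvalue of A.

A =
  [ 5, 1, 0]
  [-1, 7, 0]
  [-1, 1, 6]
λ = 6: alg = 3, geom = 2

Step 1 — factor the characteristic polynomial to read off the algebraic multiplicities:
  χ_A(x) = (x - 6)^3

Step 2 — compute geometric multiplicities via the rank-nullity identity g(λ) = n − rank(A − λI):
  rank(A − (6)·I) = 1, so dim ker(A − (6)·I) = n − 1 = 2

Summary:
  λ = 6: algebraic multiplicity = 3, geometric multiplicity = 2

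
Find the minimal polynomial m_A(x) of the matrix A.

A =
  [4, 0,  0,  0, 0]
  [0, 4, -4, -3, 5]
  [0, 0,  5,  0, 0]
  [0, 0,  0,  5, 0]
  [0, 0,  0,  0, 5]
x^2 - 9*x + 20

The characteristic polynomial is χ_A(x) = (x - 5)^3*(x - 4)^2, so the eigenvalues are known. The minimal polynomial is
  m_A(x) = Π_λ (x − λ)^{k_λ}
where k_λ is the size of the *largest* Jordan block for λ (equivalently, the smallest k with (A − λI)^k v = 0 for every generalised eigenvector v of λ).

  λ = 4: largest Jordan block has size 1, contributing (x − 4)
  λ = 5: largest Jordan block has size 1, contributing (x − 5)

So m_A(x) = (x - 5)*(x - 4) = x^2 - 9*x + 20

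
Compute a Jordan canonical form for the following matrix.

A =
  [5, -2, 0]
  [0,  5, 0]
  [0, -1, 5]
J_2(5) ⊕ J_1(5)

The characteristic polynomial is
  det(x·I − A) = x^3 - 15*x^2 + 75*x - 125 = (x - 5)^3

Eigenvalues and multiplicities (the geometric multiplicity of λ is n − rank(A − λI), which equals the number of Jordan blocks for λ):
  λ = 5: algebraic multiplicity = 3, geometric multiplicity = 2

Determining the block sizes for each eigenvalue:
  λ = 5: 2 blocks summing to 3 forces exactly one block of size 2 and the rest size 1 → block sizes [2, 1]

Assembling the blocks gives a Jordan form
J =
  [5, 1, 0]
  [0, 5, 0]
  [0, 0, 5]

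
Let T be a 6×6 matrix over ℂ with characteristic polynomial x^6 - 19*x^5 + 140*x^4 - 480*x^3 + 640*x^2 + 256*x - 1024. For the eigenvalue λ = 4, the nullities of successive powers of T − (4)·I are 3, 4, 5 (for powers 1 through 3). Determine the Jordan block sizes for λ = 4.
Block sizes for λ = 4: [3, 1, 1]

From the dimensions of kernels of powers, the number of Jordan blocks of size at least j is d_j − d_{j−1} where d_j = dim ker(N^j) (with d_0 = 0). Computing the differences gives [3, 1, 1].
The number of blocks of size exactly k is (#blocks of size ≥ k) − (#blocks of size ≥ k + 1), so the partition is: 2 block(s) of size 1, 1 block(s) of size 3.
In nonincreasing order the block sizes are [3, 1, 1].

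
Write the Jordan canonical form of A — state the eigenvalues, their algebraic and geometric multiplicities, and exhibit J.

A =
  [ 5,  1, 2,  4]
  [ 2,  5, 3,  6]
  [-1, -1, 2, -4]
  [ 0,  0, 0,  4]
J_3(4) ⊕ J_1(4)

The characteristic polynomial is
  det(x·I − A) = x^4 - 16*x^3 + 96*x^2 - 256*x + 256 = (x - 4)^4

Eigenvalues and multiplicities (the geometric multiplicity of λ is n − rank(A − λI), which equals the number of Jordan blocks for λ):
  λ = 4: algebraic multiplicity = 4, geometric multiplicity = 2

Determining the block sizes for each eigenvalue:
  λ = 4: with am = 4 and gm = 2, the partition is not yet determined (e.g. several partitions of 4 into 2 parts exist). Let N = A − (4)·I. Computing rank(N^1) = 2, rank(N^2) = 1, rank(N^3) = 0; the number of blocks of size ≥ j is rank(N^{j−1}) − rank(N^j), giving [2, 1, 1]. So we have 1 block(s) of size 3, 1 block(s) of size 1 → block sizes [3, 1]

Assembling the blocks gives a Jordan form
J =
  [4, 1, 0, 0]
  [0, 4, 1, 0]
  [0, 0, 4, 0]
  [0, 0, 0, 4]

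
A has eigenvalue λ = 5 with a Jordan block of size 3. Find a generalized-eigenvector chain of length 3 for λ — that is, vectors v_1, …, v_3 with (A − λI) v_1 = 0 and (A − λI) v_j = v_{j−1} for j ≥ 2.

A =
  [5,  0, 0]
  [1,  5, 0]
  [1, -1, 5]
A Jordan chain for λ = 5 of length 3:
v_1 = (0, 0, -1)ᵀ
v_2 = (0, 1, 1)ᵀ
v_3 = (1, 0, 0)ᵀ

Let N = A − (5)·I. We want v_3 with N^3 v_3 = 0 but N^2 v_3 ≠ 0; then v_{j-1} := N · v_j for j = 3, …, 2.

Pick v_3 = (1, 0, 0)ᵀ.
Then v_2 = N · v_3 = (0, 1, 1)ᵀ.
Then v_1 = N · v_2 = (0, 0, -1)ᵀ.

Sanity check: (A − (5)·I) v_1 = (0, 0, 0)ᵀ = 0. ✓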